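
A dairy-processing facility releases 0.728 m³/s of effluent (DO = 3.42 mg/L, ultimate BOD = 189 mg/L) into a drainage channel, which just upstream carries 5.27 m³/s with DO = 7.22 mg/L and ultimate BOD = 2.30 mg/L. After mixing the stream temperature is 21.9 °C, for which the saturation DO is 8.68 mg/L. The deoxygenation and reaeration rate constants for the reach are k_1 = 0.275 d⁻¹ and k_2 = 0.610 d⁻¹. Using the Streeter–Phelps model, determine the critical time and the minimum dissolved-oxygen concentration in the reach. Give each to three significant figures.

Mixed DO = (5.27×7.22 + 0.728×3.42)/(5.27+0.728) = 40.54/5.998 = 6.759 mg/L.
Mixed L₀ = (5.27×2.30 + 0.728×189)/(5.998) = 149.7/5.998 = 24.96 mg/L.
Initial deficit D₀ = C_s − DO₀ = 8.68 − 6.759 = 1.921 mg/L.
t_c = (1/0.3350) ln[(0.610/0.275)(1 − 1.921×0.3350/(0.275×24.96))] = 2.985 × ln(2.010) = 2.084 d.
D_c = (0.275/0.610) × 24.96 × e^(−0.275×2.084) = 0.4508 × 24.96 × 0.5637 = 6.343 mg/L.
Minimum DO = 8.68 − 6.343 = 2.337 mg/L.

t_c ≈ 2.08 d; minimum DO ≈ 2.34 mg/L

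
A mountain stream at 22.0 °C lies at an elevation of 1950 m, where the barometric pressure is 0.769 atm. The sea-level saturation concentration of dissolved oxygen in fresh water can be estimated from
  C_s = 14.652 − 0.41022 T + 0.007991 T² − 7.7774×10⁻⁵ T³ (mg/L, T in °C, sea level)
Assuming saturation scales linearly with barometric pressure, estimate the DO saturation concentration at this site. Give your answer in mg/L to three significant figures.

At sea level: C_s = 14.652 − 0.41022×22.0 + 0.007991×22.0² − 7.7774×10⁻⁵×22.0³ = 8.667 mg/L.
Pressure correction: C_s' = 8.667 × 0.769 = 6.665 mg/L.

C_s ≈ 6.66 mg/L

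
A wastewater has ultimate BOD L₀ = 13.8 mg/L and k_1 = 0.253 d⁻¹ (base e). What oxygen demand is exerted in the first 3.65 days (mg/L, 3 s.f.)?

y_t = L₀(1 − e^(−k_1 t)) = 13.8 × (1 − e^(−0.253×3.65))
= 13.8 × (1 − 0.3971) = 13.8 × 0.6029 = 8.319 mg/L.

y ≈ 8.32 mg/L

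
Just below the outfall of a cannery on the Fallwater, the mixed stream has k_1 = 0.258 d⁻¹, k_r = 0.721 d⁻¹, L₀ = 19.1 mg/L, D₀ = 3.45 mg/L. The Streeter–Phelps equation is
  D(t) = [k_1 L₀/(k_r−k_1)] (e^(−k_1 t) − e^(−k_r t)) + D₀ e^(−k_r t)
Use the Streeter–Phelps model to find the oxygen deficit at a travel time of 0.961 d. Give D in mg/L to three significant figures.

k_1 L₀/(k_r−k_1) = 0.258×19.1/(0.721−0.258) = 4.928/0.4630 = 10.64 mg/L.
e^(−k_1 t) = e^(−0.258×0.9610) = 0.7804; e^(−k_r t) = e^(−0.721×0.9610) = 0.5001.
D = 10.64 × (0.7804 − 0.5001) + 3.45 × 0.5001 = 2.983 + 1.725 = 4.708 mg/L.

D ≈ 4.71 mg/L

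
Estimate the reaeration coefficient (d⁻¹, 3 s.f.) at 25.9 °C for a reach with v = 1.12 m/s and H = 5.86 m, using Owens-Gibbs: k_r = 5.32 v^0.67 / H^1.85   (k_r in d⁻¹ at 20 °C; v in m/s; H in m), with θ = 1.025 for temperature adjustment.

k_r ≈ 0.252 d⁻¹

k_r(20) = 5.32 × 1.12^0.67 / 5.86^1.85 = 5.32 × 1.079 / 26.34 = 0.2179 d⁻¹.
k_r(25.9) = 0.2179 × 1.025^(25.9−20) = 0.2179 × 1.157 = 0.2521 d⁻¹.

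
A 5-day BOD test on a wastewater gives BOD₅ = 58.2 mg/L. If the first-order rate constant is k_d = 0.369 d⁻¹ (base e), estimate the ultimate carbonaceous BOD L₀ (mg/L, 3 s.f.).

L₀ ≈ 69.1 mg/L

BOD₅ = L₀(1 − e^(−5k_d)) ⇒ L₀ = BOD₅ / (1 − e^(−5×0.369))
= 58.2 / (1 − 0.1580) = 58.2 / 0.8420 = 69.12 mg/L.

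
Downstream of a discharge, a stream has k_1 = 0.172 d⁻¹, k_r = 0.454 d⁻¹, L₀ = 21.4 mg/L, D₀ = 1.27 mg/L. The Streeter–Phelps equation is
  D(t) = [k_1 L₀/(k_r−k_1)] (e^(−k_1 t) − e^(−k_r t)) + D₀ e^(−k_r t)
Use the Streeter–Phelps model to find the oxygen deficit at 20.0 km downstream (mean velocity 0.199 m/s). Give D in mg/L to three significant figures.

Travel time t = x/v = 20.0 km / (0.199 m/s) = 20000 m / 0.199 m/s = 100500 s = 1.163 d.
k_1 L₀/(k_r−k_1) = 0.172×21.4/(0.454−0.172) = 3.681/0.2820 = 13.05 mg/L.
e^(−k_1 t) = e^(−0.172×1.163) = 0.8187; e^(−k_r t) = e^(−0.454×1.163) = 0.5897.
D = 13.05 × (0.8187 − 0.5897) + 1.27 × 0.5897 = 2.988 + 0.7489 = 3.737 mg/L.

D ≈ 3.74 mg/L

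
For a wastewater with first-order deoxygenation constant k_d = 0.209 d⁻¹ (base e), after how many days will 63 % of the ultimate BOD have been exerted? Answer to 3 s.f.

y/L₀ = 1 − e^(−k_d t) = 0.63 ⇒ e^(−k_d t) = 0.370
t = −ln(0.370) / 0.209 = 0.9943 / 0.209 = 4.757 d.

t ≈ 4.76 d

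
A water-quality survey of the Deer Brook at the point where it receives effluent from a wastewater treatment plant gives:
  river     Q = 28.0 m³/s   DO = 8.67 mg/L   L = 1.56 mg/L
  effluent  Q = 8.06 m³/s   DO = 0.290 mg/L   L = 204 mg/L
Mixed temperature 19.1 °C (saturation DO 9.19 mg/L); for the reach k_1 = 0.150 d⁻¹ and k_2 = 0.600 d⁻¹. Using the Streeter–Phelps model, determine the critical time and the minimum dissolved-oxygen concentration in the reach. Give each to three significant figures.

t_c ≈ 2.71 d; minimum DO ≈ 1.40 mg/L

Mixed DO = (28.0×8.67 + 8.06×0.290)/(28.0+8.06) = 245.1/36.06 = 6.797 mg/L.
Mixed L₀ = (28.0×1.56 + 8.06×204)/(36.06) = 1688/36.06 = 46.81 mg/L.
Initial deficit D₀ = C_s − DO₀ = 9.19 − 6.797 = 2.393 mg/L.
t_c = (1/0.4500) ln[(0.600/0.150)(1 − 2.393×0.4500/(0.150×46.81))] = 2.222 × ln(3.387) = 2.711 d.
D_c = (0.150/0.600) × 46.81 × e^(−0.150×2.711) = 0.2500 × 46.81 × 0.6659 = 7.793 mg/L.
Minimum DO = 9.19 − 7.793 = 1.397 mg/L.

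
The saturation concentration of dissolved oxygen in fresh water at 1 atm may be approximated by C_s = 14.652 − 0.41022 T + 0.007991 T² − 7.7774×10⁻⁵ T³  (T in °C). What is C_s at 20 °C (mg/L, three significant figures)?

C_s ≈ 9.02 mg/L

C_s = 14.652 − 0.41022×20 + 0.007991×20² − 7.7774×10⁻⁵×20³ = 9.022 mg/L.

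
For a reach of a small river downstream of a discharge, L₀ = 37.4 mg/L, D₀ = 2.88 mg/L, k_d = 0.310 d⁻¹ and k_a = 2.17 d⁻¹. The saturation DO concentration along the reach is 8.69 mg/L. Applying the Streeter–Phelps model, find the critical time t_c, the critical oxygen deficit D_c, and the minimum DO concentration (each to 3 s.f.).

t_c ≈ 0.713 d; D_c ≈ 4.28 mg/L; min DO ≈ 4.41 mg/L

With k_a/k_d = 7.000 and 1 − D₀(k_a−k_d)/(k_d L₀) = 0.5380,
t_c = ln(7.000 × 0.5380) / (2.17 − 0.310) = ln(3.766) / 1.860 = 1.326/1.860 = 0.7129 d.
L(t_c) = L₀ e^(−k_d t_c) = 37.4 × 0.8017 = 29.98 mg/L, and at the critical point k_a D_c = k_d L, so D_c = (0.310/2.17) × 29.98 = 4.283 mg/L.
Minimum DO = C_s − D_c = 8.69 − 4.283 = 4.407 mg/L.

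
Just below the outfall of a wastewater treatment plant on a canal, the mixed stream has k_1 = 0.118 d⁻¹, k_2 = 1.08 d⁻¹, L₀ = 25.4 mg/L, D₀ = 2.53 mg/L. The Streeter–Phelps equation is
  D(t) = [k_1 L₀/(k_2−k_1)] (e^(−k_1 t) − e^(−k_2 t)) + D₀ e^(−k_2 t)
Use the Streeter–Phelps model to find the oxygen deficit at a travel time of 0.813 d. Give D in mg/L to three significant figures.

D ≈ 2.59 mg/L

k_1 L₀/(k_2−k_1) = 0.118×25.4/(1.08−0.118) = 2.997/0.9620 = 3.116 mg/L.
e^(−k_1 t) = e^(−0.118×0.8130) = 0.9085; e^(−k_2 t) = e^(−1.08×0.8130) = 0.4156.
D = 3.116 × (0.9085 − 0.4156) + 2.53 × 0.4156 = 1.536 + 1.051 = 2.587 mg/L.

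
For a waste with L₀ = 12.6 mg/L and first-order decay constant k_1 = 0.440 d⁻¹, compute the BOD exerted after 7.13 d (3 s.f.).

y ≈ 12.1 mg/L

y_t = L₀(1 − e^(−k_1 t)) = 12.6 × (1 − e^(−0.440×7.13))
= 12.6 × (1 − 0.04340) = 12.6 × 0.9566 = 12.05 mg/L.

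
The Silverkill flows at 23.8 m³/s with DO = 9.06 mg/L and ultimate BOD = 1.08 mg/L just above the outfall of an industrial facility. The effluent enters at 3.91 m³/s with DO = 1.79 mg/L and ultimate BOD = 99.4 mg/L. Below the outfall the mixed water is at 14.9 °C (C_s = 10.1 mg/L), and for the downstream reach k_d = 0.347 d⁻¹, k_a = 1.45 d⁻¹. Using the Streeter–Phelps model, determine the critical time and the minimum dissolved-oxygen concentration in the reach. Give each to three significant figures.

Mixed DO = (23.8×9.06 + 3.91×1.79)/(23.8+3.91) = 222.6/27.71 = 8.034 mg/L.
Mixed L₀ = (23.8×1.08 + 3.91×99.4)/(27.71) = 414.4/27.71 = 14.95 mg/L.
Initial deficit D₀ = C_s − DO₀ = 10.1 − 8.034 = 2.066 mg/L.
t_c = (1/1.103) ln[(1.45/0.347)(1 − 2.066×1.103/(0.347×14.95))] = 0.9066 × ln(2.344) = 0.7722 d.
D_c = (0.347/1.45) × 14.95 × e^(−0.347×0.7722) = 0.2393 × 14.95 × 0.7649 = 2.737 mg/L.
Minimum DO = 10.1 − 2.737 = 7.363 mg/L.

t_c ≈ 0.772 d; minimum DO ≈ 7.36 mg/L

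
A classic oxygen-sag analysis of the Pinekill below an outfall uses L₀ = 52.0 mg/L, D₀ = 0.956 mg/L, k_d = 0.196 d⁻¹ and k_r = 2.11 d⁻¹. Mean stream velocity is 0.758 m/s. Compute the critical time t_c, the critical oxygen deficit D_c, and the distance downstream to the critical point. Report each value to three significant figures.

t_c ≈ 1.14 d; D_c ≈ 3.86 mg/L; x_c ≈ 74.5 km

At the critical point dD/dt = 0, so k_d L₀ e^(−k_d t) = k_r D. Substituting D(t) from the Streeter–Phelps equation and solving for t gives
t_c = ln[(k_r/k_d)(1 − D₀(k_r−k_d)/(k_d L₀))] / (k_r−k_d).
Here k_r−k_d = 1.914 d⁻¹ and 1 − D₀(k_r−k_d)/(k_d L₀) = 1 − 0.956×1.914/(0.196×52.0) = 0.8205, so
t_c = ln(10.77 × 0.8205) / 1.914 = 2.178 / 1.914 = 1.138 d.
D_c = (k_d/k_r) L₀ e^(−k_d t_c) = (0.196/2.11) × 52.0 × e^(−0.196×1.138) = 0.09289 × 52.0 × 0.8001 = 3.865 mg/L.
x_c = v t_c = 0.758 m/s × 1.138 d × 86400 s/d = 74540 m ≈ 74.5 km.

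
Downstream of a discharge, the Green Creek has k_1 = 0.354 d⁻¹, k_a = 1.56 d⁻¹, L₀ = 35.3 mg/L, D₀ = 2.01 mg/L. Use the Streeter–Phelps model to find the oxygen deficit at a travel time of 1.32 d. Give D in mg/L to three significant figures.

k_1 L₀/(k_a−k_1) = 0.354×35.3/(1.56−0.354) = 12.50/1.206 = 10.36 mg/L.
e^(−k_1 t) = e^(−0.354×1.320) = 0.6267; e^(−k_a t) = e^(−1.56×1.320) = 0.1276.
D = 10.36 × (0.6267 − 0.1276) + 2.01 × 0.1276 = 5.172 + 0.2564 = 5.428 mg/L.

D ≈ 5.43 mg/L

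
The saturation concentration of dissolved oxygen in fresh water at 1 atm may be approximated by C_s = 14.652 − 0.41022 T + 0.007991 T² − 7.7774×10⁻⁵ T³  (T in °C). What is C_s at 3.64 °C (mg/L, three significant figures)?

C_s ≈ 13.3 mg/L

C_s = 14.652 − 0.41022×3.64 + 0.007991×3.64² − 7.7774×10⁻⁵×3.64³ = 13.26 mg/L.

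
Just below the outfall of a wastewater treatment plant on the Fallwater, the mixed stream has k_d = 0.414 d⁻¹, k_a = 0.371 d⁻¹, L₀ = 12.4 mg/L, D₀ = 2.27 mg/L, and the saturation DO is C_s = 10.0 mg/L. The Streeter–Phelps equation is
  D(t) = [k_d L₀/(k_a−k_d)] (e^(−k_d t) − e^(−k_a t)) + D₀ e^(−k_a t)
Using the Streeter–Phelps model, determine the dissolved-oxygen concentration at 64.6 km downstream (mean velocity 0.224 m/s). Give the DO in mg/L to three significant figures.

Travel time t = x/v = 64.6 km / (0.224 m/s) = 64600 m / 0.224 m/s = 288400 s = 3.338 d.
k_d L₀/(k_a−k_d) = 0.414×12.4/(0.371−0.414) = 5.134/-0.04300 = -119.4 mg/L.
e^(−k_d t) = e^(−0.414×3.338) = 0.2511; e^(−k_a t) = e^(−0.371×3.338) = 0.2899.
D = -119.4 × (0.2511 − 0.2899) + 2.27 × 0.2899 = 4.627 + 0.6580 = 5.285 mg/L.
DO = C_s − D = 10.0 − 5.285 = 4.715 mg/L.

DO ≈ 4.72 mg/L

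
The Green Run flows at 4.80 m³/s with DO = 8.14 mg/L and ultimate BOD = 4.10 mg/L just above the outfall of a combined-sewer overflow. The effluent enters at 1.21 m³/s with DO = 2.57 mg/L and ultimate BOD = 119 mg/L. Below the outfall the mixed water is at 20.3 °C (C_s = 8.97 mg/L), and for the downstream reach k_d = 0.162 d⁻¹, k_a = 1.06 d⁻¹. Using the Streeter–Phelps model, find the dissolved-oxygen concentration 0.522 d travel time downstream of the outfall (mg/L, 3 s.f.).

DO ≈ 6.16 mg/L

Mixed DO = (4.80×8.14 + 1.21×2.57)/(4.80+1.21) = 42.18/6.010 = 7.019 mg/L.
Mixed L₀ = (4.80×4.10 + 1.21×119)/(6.010) = 163.7/6.010 = 27.23 mg/L.
Initial deficit D₀ = C_s − DO₀ = 8.97 − 7.019 = 1.951 mg/L.
D(0.522) = [0.162×27.23/(1.06−0.162)](e^(−0.162×0.522) − e^(−1.06×0.522)) + 1.951 e^(−1.06×0.522)
= 4.913 × (0.9189 − 0.5750) + 1.951 × 0.5750 = 2.812 mg/L.
DO = 8.97 − 2.812 = 6.158 mg/L.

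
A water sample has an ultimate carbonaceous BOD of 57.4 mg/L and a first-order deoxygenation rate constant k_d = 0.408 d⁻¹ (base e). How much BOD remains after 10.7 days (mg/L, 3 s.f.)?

L_t = L₀ e^(−k_d t) = 57.4 × e^(−0.408×10.7) = 57.4 × 0.01271 = 0.7294 mg/L.

L ≈ 0.729 mg/L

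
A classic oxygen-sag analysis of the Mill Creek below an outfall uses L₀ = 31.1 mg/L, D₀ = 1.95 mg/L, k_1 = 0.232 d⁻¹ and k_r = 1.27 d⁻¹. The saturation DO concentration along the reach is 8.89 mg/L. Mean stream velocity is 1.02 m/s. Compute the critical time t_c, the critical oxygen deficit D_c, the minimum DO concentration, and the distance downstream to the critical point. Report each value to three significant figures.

t_c ≈ 1.32 d; D_c ≈ 4.18 mg/L; min DO ≈ 4.71 mg/L; x_c ≈ 116 km

At the critical point dD/dt = 0, so k_1 L₀ e^(−k_1 t) = k_r D. Substituting D(t) from the Streeter–Phelps equation and solving for t gives
t_c = ln[(k_r/k_1)(1 − D₀(k_r−k_1)/(k_1 L₀))] / (k_r−k_1).
Here k_r−k_1 = 1.038 d⁻¹ and 1 − D₀(k_r−k_1)/(k_1 L₀) = 1 − 1.95×1.038/(0.232×31.1) = 0.7195, so
t_c = ln(5.474 × 0.7195) / 1.038 = 1.371 / 1.038 = 1.321 d.
L(t_c) = L₀ e^(−k_1 t_c) = 31.1 × 0.7361 = 22.89 mg/L, and at the critical point k_r D_c = k_1 L, so D_c = (0.232/1.27) × 22.89 = 4.182 mg/L.
Minimum DO = C_s − D_c = 8.89 − 4.182 = 4.708 mg/L.
x_c = v t_c = 1.02 m/s × 1.321 d × 86400 s/d = 116400 m ≈ 116 km.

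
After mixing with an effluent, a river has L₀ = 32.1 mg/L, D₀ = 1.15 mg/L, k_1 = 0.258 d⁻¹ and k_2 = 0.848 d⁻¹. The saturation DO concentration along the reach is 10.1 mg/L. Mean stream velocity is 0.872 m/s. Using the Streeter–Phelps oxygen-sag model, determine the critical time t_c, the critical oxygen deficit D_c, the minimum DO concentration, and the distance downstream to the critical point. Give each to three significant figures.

At the critical point dD/dt = 0, so k_1 L₀ e^(−k_1 t) = k_2 D. Substituting D(t) from the Streeter–Phelps equation and solving for t gives
t_c = ln[(k_2/k_1)(1 − D₀(k_2−k_1)/(k_1 L₀))] / (k_2−k_1).
Here k_2−k_1 = 0.5900 d⁻¹ and 1 − D₀(k_2−k_1)/(k_1 L₀) = 1 − 1.15×0.5900/(0.258×32.1) = 0.9181, so
t_c = ln(3.287 × 0.9181) / 0.5900 = 1.104 / 0.5900 = 1.872 d.
D_c = (k_1/k_2) L₀ e^(−k_1 t_c) = (0.258/0.848) × 32.1 × e^(−0.258×1.872) = 0.3042 × 32.1 × 0.6170 = 6.025 mg/L.
Minimum DO = C_s − D_c = 10.1 − 6.025 = 4.075 mg/L.
x_c = v t_c = 0.872 m/s × 1.872 d × 86400 s/d = 141000 m ≈ 141 km.

t_c ≈ 1.87 d; D_c ≈ 6.03 mg/L; min DO ≈ 4.07 mg/L; x_c ≈ 141 km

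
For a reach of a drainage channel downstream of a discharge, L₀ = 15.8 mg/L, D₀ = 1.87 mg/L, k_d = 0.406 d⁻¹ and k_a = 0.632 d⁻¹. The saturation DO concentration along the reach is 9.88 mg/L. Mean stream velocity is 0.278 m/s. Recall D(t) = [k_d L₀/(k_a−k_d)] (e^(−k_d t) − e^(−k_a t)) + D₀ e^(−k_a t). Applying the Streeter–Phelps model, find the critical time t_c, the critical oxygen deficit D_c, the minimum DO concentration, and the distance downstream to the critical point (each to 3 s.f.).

At the critical point dD/dt = 0, so k_d L₀ e^(−k_d t) = k_a D. Substituting D(t) from the Streeter–Phelps equation and solving for t gives
t_c = ln[(k_a/k_d)(1 − D₀(k_a−k_d)/(k_d L₀))] / (k_a−k_d).
Here k_a−k_d = 0.2260 d⁻¹ and 1 − D₀(k_a−k_d)/(k_d L₀) = 1 − 1.87×0.2260/(0.406×15.8) = 0.9341, so
t_c = ln(1.557 × 0.9341) / 0.2260 = 0.3744 / 0.2260 = 1.657 d.
L(t_c) = L₀ e^(−k_d t_c) = 15.8 × 0.5104 = 8.064 mg/L, and at the critical point k_a D_c = k_d L, so D_c = (0.406/0.632) × 8.064 = 5.181 mg/L.
Minimum DO = C_s − D_c = 9.88 − 5.181 = 4.699 mg/L.
x_c = v t_c = 0.278 m/s × 1.657 d × 86400 s/d = 39790 m ≈ 39.8 km.

t_c ≈ 1.66 d; D_c ≈ 5.18 mg/L; min DO ≈ 4.70 mg/L; x_c ≈ 39.8 km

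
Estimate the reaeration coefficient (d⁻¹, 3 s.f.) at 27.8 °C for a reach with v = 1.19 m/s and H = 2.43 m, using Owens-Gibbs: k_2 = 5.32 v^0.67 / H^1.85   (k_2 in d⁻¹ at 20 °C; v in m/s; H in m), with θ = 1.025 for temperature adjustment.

k_2(20) = 5.32 × 1.19^0.67 / 2.43^1.85 = 5.32 × 1.124 / 5.169 = 1.157 d⁻¹.
k_2(27.8) = 1.157 × 1.025^(27.8−20) = 1.157 × 1.212 = 1.402 d⁻¹.

k_2 ≈ 1.40 d⁻¹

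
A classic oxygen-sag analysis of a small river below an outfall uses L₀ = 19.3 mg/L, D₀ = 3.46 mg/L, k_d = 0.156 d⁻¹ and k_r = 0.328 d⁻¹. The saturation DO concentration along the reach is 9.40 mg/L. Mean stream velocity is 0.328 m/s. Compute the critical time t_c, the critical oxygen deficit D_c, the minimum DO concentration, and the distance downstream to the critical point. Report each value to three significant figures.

t_c ≈ 3.04 d; D_c ≈ 5.71 mg/L; min DO ≈ 3.69 mg/L; x_c ≈ 86.2 km

t_c = [1/(k_r−k_d)] ln[(k_r/k_d)(1 − D₀(k_r−k_d)/(k_d L₀))]
= [1/(0.328−0.156)] ln[(0.328/0.156)(1 − 3.46×0.1720/(0.156×19.3))]
= (1/0.1720) ln[2.103 × 0.8023] = 5.814 × ln(1.687) = 5.814 × 0.5229 = 3.040 d.
D_c = (k_d/k_r) L₀ e^(−k_d t_c) = (0.156/0.328) × 19.3 × e^(−0.156×3.040) = 0.4756 × 19.3 × 0.6223 = 5.713 mg/L.
Minimum DO = C_s − D_c = 9.40 − 5.713 = 3.687 mg/L.
x_c = v t_c = 0.328 m/s × 3.040 d × 86400 s/d = 86160 m ≈ 86.2 km.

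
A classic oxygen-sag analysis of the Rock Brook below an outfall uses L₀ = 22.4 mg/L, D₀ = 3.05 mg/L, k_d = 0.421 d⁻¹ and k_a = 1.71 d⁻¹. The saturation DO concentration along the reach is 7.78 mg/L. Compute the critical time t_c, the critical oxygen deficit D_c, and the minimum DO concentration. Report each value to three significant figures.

t_c ≈ 0.669 d; D_c ≈ 4.16 mg/L; min DO ≈ 3.62 mg/L

t_c = [1/(k_a−k_d)] ln[(k_a/k_d)(1 − D₀(k_a−k_d)/(k_d L₀))]
= [1/(1.71−0.421)] ln[(1.71/0.421)(1 − 3.05×1.289/(0.421×22.4))]
= (1/1.289) ln[4.062 × 0.5831] = 0.7758 × ln(2.368) = 0.7758 × 0.8622 = 0.6689 d.
D_c = (k_d/k_a) L₀ e^(−k_d t_c) = (0.421/1.71) × 22.4 × e^(−0.421×0.6689) = 0.2462 × 22.4 × 0.7546 = 4.161 mg/L.
Minimum DO = C_s − D_c = 7.78 − 4.161 = 3.619 mg/L.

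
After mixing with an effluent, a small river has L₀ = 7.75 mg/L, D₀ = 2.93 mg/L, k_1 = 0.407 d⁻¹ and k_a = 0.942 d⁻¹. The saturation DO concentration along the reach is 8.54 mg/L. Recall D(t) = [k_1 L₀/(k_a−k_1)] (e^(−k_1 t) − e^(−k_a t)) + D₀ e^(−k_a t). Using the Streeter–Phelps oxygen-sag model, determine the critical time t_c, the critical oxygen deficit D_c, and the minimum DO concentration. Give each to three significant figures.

t_c ≈ 0.284 d; D_c ≈ 2.98 mg/L; min DO ≈ 5.56 mg/L

With k_a/k_1 = 2.314 and 1 − D₀(k_a−k_1)/(k_1 L₀) = 0.5030,
t_c = ln(2.314 × 0.5030) / (0.942 − 0.407) = ln(1.164) / 0.5350 = 0.1521/0.5350 = 0.2843 d.
D_c = (k_1/k_a) L₀ e^(−k_1 t_c) = (0.407/0.942) × 7.75 × e^(−0.407×0.2843) = 0.4321 × 7.75 × 0.8907 = 2.983 mg/L.
Minimum DO = C_s − D_c = 8.54 − 2.983 = 5.557 mg/L.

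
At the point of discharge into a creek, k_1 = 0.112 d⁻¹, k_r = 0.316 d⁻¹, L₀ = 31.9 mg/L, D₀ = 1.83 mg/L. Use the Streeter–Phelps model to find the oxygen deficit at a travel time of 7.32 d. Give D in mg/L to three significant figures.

k_1 L₀/(k_r−k_1) = 0.112×31.9/(0.316−0.112) = 3.573/0.2040 = 17.51 mg/L.
e^(−k_1 t) = e^(−0.112×7.320) = 0.4405; e^(−k_r t) = e^(−0.316×7.320) = 0.09895.
D = 17.51 × (0.4405 − 0.09895) + 1.83 × 0.09895 = 5.982 + 0.1811 = 6.163 mg/L.

D ≈ 6.16 mg/L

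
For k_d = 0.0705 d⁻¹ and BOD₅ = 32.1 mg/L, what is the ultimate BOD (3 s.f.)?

L₀ ≈ 108 mg/L

BOD₅ = L₀(1 − e^(−5k_d)) ⇒ L₀ = BOD₅ / (1 − e^(−5×0.0705))
= 32.1 / (1 − 0.7029) = 32.1 / 0.2971 = 108.1 mg/L.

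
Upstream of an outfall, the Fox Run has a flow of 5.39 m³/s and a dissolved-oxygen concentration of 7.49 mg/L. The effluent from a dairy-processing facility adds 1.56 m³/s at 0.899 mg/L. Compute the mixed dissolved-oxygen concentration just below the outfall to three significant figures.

6.01 mg/L

Flow-weighted mixing: C = (Q_r C_r + Q_w C_w)/(Q_r + Q_w)
= (5.39×7.49 + 1.56×0.899)/(5.39 + 1.56) = 41.77/6.950 = 6.011 mg/L.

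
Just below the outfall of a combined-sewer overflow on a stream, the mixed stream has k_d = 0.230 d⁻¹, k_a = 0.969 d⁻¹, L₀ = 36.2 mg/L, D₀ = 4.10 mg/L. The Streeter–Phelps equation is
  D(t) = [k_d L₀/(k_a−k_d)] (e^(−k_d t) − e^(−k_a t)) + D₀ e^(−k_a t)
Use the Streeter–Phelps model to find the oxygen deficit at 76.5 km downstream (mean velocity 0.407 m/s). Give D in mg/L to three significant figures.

D ≈ 5.96 mg/L

Travel time t = x/v = 76.5 km / (0.407 m/s) = 76500 m / 0.407 m/s = 188000 s = 2.175 d.
k_d L₀/(k_a−k_d) = 0.230×36.2/(0.969−0.230) = 8.326/0.7390 = 11.27 mg/L.
e^(−k_d t) = e^(−0.230×2.175) = 0.6063; e^(−k_a t) = e^(−0.969×2.175) = 0.1215.
D = 11.27 × (0.6063 − 0.1215) + 4.10 × 0.1215 = 5.462 + 0.4981 = 5.961 mg/L.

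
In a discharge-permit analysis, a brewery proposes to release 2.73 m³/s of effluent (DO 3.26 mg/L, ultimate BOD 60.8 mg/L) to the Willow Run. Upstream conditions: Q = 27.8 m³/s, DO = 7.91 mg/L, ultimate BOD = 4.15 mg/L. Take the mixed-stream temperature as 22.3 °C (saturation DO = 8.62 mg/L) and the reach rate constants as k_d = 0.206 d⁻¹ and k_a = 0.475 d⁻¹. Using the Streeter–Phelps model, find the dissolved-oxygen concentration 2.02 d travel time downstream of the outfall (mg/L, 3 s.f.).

DO ≈ 6.24 mg/L

Mixed DO = (27.8×7.91 + 2.73×3.26)/(27.8+2.73) = 228.8/30.53 = 7.494 mg/L.
Mixed L₀ = (27.8×4.15 + 2.73×60.8)/(30.53) = 281.4/30.53 = 9.216 mg/L.
Initial deficit D₀ = C_s − DO₀ = 8.62 − 7.494 = 1.126 mg/L.
D(2.02) = [0.206×9.216/(0.475−0.206)](e^(−0.206×2.02) − e^(−0.475×2.02)) + 1.126 e^(−0.475×2.02)
= 7.057 × (0.6596 − 0.3831) + 1.126 × 0.3831 = 2.383 mg/L.
DO = 8.62 − 2.383 = 6.237 mg/L.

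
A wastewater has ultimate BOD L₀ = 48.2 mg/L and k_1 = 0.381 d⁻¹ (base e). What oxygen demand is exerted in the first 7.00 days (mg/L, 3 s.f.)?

y_t = L₀(1 − e^(−k_1 t)) = 48.2 × (1 − e^(−0.381×7.00))
= 48.2 × (1 − 0.06946) = 48.2 × 0.9305 = 44.85 mg/L.

y ≈ 44.9 mg/L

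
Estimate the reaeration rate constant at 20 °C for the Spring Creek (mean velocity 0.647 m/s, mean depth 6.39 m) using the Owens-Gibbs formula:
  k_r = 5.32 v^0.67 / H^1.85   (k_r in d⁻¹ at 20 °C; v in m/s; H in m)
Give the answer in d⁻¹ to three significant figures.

k_r ≈ 0.129 d⁻¹

k_r = 5.32 × 0.647^0.67 / 6.39^1.85 = 5.32 × 0.7470 / 30.92 = 0.1285 d⁻¹.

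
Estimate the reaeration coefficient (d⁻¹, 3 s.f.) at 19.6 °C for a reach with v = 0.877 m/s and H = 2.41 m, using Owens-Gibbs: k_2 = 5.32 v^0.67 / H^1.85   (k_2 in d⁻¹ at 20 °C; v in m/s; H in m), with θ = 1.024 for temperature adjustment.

k_2 ≈ 0.948 d⁻¹

k_2(20) = 5.32 × 0.877^0.67 / 2.41^1.85 = 5.32 × 0.9158 / 5.090 = 0.9572 d⁻¹.
k_2(19.6) = 0.9572 × 1.024^(19.6−20) = 0.9572 × 0.9906 = 0.9481 d⁻¹.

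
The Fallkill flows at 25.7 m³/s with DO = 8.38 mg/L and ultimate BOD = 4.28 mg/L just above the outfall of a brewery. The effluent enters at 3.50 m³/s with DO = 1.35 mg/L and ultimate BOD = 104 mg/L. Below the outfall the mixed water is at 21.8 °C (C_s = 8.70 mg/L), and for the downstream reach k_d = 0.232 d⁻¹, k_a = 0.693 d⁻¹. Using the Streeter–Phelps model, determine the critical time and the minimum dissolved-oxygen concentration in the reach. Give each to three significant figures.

Mixed DO = (25.7×8.38 + 3.50×1.35)/(25.7+3.50) = 220.1/29.20 = 7.537 mg/L.
Mixed L₀ = (25.7×4.28 + 3.50×104)/(29.20) = 474.0/29.20 = 16.23 mg/L.
Initial deficit D₀ = C_s − DO₀ = 8.70 − 7.537 = 1.163 mg/L.
t_c = (1/0.4610) ln[(0.693/0.232)(1 − 1.163×0.4610/(0.232×16.23))] = 2.169 × ln(2.562) = 2.041 d.
D_c = (0.232/0.693) × 16.23 × e^(−0.232×2.041) = 0.3348 × 16.23 × 0.6229 = 3.385 mg/L.
Minimum DO = 8.70 − 3.385 = 5.315 mg/L.

t_c ≈ 2.04 d; minimum DO ≈ 5.32 mg/L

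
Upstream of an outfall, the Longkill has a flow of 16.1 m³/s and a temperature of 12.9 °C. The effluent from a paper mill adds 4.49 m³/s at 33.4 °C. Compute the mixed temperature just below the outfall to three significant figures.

17.4 °C

Flow-weighted mixing: C = (Q_r C_r + Q_w C_w)/(Q_r + Q_w)
= (16.1×12.9 + 4.49×33.4)/(16.1 + 4.49) = 357.7/20.59 = 17.37 °C.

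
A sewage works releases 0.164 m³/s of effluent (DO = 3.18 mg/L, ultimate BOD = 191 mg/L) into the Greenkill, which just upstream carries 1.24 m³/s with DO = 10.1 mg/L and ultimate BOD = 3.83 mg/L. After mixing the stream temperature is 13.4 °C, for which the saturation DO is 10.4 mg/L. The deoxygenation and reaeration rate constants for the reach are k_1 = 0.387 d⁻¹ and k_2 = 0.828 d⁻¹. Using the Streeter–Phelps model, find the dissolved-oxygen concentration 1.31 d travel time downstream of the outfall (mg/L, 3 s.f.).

DO ≈ 4.07 mg/L

Mixed DO = (1.24×10.1 + 0.164×3.18)/(1.24+0.164) = 13.05/1.404 = 9.292 mg/L.
Mixed L₀ = (1.24×3.83 + 0.164×191)/(1.404) = 36.07/1.404 = 25.69 mg/L.
Initial deficit D₀ = C_s − DO₀ = 10.4 − 9.292 = 1.108 mg/L.
D(1.31) = [0.387×25.69/(0.828−0.387)](e^(−0.387×1.31) − e^(−0.828×1.31)) + 1.108 e^(−0.828×1.31)
= 22.55 × (0.6023 − 0.3380) + 1.108 × 0.3380 = 6.334 mg/L.
DO = 10.4 − 6.334 = 4.066 mg/L.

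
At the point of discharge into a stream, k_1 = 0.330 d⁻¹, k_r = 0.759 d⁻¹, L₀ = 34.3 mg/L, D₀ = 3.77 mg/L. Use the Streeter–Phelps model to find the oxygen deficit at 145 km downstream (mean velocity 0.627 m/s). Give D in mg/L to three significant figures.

D ≈ 7.94 mg/L

Travel time t = x/v = 145 km / (0.627 m/s) = 145000 m / 0.627 m/s = 231300 s = 2.677 d.
k_1 L₀/(k_r−k_1) = 0.330×34.3/(0.759−0.330) = 11.32/0.4290 = 26.38 mg/L.
e^(−k_1 t) = e^(−0.330×2.677) = 0.4134; e^(−k_r t) = e^(−0.759×2.677) = 0.1311.
D = 26.38 × (0.4134 − 0.1311) + 3.77 × 0.1311 = 7.448 + 0.4944 = 7.943 mg/L.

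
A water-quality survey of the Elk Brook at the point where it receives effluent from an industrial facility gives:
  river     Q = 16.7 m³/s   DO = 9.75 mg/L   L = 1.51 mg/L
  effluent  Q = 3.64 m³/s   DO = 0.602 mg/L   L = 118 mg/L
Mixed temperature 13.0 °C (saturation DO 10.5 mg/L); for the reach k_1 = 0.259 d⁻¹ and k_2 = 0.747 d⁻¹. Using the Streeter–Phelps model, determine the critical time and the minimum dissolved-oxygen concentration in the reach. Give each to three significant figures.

Mixed DO = (16.7×9.75 + 3.64×0.602)/(16.7+3.64) = 165.0/20.34 = 8.113 mg/L.
Mixed L₀ = (16.7×1.51 + 3.64×118)/(20.34) = 454.7/20.34 = 22.36 mg/L.
Initial deficit D₀ = C_s − DO₀ = 10.5 − 8.113 = 2.387 mg/L.
t_c = (1/0.4880) ln[(0.747/0.259)(1 − 2.387×0.4880/(0.259×22.36))] = 2.049 × ln(2.304) = 1.710 d.
D_c = (0.259/0.747) × 22.36 × e^(−0.259×1.710) = 0.3467 × 22.36 × 0.6421 = 4.978 mg/L.
Minimum DO = 10.5 − 4.978 = 5.522 mg/L.

t_c ≈ 1.71 d; minimum DO ≈ 5.52 mg/L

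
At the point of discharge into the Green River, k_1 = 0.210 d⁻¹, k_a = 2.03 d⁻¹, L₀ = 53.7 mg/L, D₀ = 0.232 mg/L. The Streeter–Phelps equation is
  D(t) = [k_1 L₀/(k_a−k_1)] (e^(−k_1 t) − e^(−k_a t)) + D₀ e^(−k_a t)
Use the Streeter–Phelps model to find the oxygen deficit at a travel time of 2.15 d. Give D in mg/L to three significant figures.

D ≈ 3.87 mg/L

k_1 L₀/(k_a−k_1) = 0.210×53.7/(2.03−0.210) = 11.28/1.820 = 6.196 mg/L.
e^(−k_1 t) = e^(−0.210×2.150) = 0.6367; e^(−k_a t) = e^(−2.03×2.150) = 0.01272.
D = 6.196 × (0.6367 − 0.01272) + 0.232 × 0.01272 = 3.866 + 0.002951 = 3.869 mg/L.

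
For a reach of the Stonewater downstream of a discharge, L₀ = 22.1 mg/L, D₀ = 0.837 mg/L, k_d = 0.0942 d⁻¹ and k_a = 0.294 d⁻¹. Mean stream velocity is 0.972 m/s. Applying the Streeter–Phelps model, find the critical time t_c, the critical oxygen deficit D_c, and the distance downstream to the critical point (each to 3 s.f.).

t_c = [1/(k_a−k_d)] ln[(k_a/k_d)(1 − D₀(k_a−k_d)/(k_d L₀))]
= [1/(0.294−0.0942)] ln[(0.294/0.0942)(1 − 0.837×0.1998/(0.0942×22.1))]
= (1/0.1998) ln[3.121 × 0.9197] = 5.005 × ln(2.870) = 5.005 × 1.054 = 5.277 d.
D_c = (k_d/k_a) L₀ e^(−k_d t_c) = (0.0942/0.294) × 22.1 × e^(−0.0942×5.277) = 0.3204 × 22.1 × 0.6083 = 4.307 mg/L.
x_c = v t_c = 0.972 m/s × 5.277 d × 86400 s/d = 443200 m ≈ 443 km.

t_c ≈ 5.28 d; D_c ≈ 4.31 mg/L; x_c ≈ 443 km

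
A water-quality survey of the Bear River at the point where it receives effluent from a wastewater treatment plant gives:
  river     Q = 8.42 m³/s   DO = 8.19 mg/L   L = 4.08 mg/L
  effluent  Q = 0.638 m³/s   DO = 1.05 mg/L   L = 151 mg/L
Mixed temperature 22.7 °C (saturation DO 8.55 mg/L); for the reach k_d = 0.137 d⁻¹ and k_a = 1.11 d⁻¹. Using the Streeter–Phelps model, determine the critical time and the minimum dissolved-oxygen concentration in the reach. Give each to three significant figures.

t_c ≈ 1.58 d; minimum DO ≈ 7.12 mg/L

Mixed DO = (8.42×8.19 + 0.638×1.05)/(8.42+0.638) = 69.63/9.058 = 7.687 mg/L.
Mixed L₀ = (8.42×4.08 + 0.638×151)/(9.058) = 130.7/9.058 = 14.43 mg/L.
Initial deficit D₀ = C_s − DO₀ = 8.55 − 7.687 = 0.8629 mg/L.
t_c = (1/0.9730) ln[(1.11/0.137)(1 − 0.8629×0.9730/(0.137×14.43))] = 1.028 × ln(4.661) = 1.582 d.
D_c = (0.137/1.11) × 14.43 × e^(−0.137×1.582) = 0.1234 × 14.43 × 0.8052 = 1.434 mg/L.
Minimum DO = 8.55 − 1.434 = 7.116 mg/L.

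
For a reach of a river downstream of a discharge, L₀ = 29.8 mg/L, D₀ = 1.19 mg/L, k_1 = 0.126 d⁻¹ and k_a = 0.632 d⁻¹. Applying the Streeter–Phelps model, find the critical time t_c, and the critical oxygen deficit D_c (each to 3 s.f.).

t_c ≈ 2.84 d; D_c ≈ 4.15 mg/L

At the critical point dD/dt = 0, so k_1 L₀ e^(−k_1 t) = k_a D. Substituting D(t) from the Streeter–Phelps equation and solving for t gives
t_c = ln[(k_a/k_1)(1 − D₀(k_a−k_1)/(k_1 L₀))] / (k_a−k_1).
Here k_a−k_1 = 0.5060 d⁻¹ and 1 − D₀(k_a−k_1)/(k_1 L₀) = 1 − 1.19×0.5060/(0.126×29.8) = 0.8396, so
t_c = ln(5.016 × 0.8396) / 0.5060 = 1.438 / 0.5060 = 2.842 d.
L(t_c) = L₀ e^(−k_1 t_c) = 29.8 × 0.6990 = 20.83 mg/L, and at the critical point k_a D_c = k_1 L, so D_c = (0.126/0.632) × 20.83 = 4.153 mg/L.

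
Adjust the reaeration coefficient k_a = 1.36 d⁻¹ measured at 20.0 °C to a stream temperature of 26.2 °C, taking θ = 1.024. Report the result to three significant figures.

k_a ≈ 1.58 d⁻¹

k_a(T₂) = k_a(T₁) · θ^(T₂−T₁) = 1.36 × 1.024^(26.2−20.0)
= 1.36 × 1.024^6.20 = 1.36 × 1.158 = 1.575 d⁻¹.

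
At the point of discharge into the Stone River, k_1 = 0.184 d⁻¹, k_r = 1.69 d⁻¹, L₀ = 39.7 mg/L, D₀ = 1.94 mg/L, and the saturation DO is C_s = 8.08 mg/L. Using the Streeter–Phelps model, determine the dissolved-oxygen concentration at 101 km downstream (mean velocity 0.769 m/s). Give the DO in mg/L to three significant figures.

Travel time t = x/v = 101 km / (0.769 m/s) = 101000 m / 0.769 m/s = 131300 s = 1.520 d.
k_1 L₀/(k_r−k_1) = 0.184×39.7/(1.69−0.184) = 7.305/1.506 = 4.850 mg/L.
e^(−k_1 t) = e^(−0.184×1.520) = 0.7560; e^(−k_r t) = e^(−1.69×1.520) = 0.07661.
D = 4.850 × (0.7560 − 0.07661) + 1.94 × 0.07661 = 3.295 + 0.1486 = 3.444 mg/L.
DO = C_s − D = 8.08 − 3.444 = 4.636 mg/L.

DO ≈ 4.64 mg/L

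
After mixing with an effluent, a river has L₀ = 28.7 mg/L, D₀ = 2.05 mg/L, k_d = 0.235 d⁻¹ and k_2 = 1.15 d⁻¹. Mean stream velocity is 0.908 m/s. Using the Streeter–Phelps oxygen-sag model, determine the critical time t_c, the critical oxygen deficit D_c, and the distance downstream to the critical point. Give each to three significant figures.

With k_2/k_d = 4.894 and 1 − D₀(k_2−k_d)/(k_d L₀) = 0.7219,
t_c = ln(4.894 × 0.7219) / (1.15 − 0.235) = ln(3.533) / 0.9150 = 1.262/0.9150 = 1.379 d.
D_c = (k_d/k_2) L₀ e^(−k_d t_c) = (0.235/1.15) × 28.7 × e^(−0.235×1.379) = 0.2043 × 28.7 × 0.7232 = 4.241 mg/L.
x_c = v t_c = 0.908 m/s × 1.379 d × 86400 s/d = 108200 m ≈ 108 km.

t_c ≈ 1.38 d; D_c ≈ 4.24 mg/L; x_c ≈ 108 km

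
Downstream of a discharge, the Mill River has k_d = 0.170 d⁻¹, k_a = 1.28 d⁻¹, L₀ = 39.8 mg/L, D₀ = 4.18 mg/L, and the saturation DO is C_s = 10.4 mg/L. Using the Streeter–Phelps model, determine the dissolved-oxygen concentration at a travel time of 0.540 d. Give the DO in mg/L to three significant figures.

DO ≈ 5.80 mg/L

k_d L₀/(k_a−k_d) = 0.170×39.8/(1.28−0.170) = 6.766/1.110 = 6.095 mg/L.
e^(−k_d t) = e^(−0.170×0.5400) = 0.9123; e^(−k_a t) = e^(−1.28×0.5400) = 0.5010.
D = 6.095 × (0.9123 − 0.5010) + 4.18 × 0.5010 = 2.507 + 2.094 = 4.601 mg/L.
DO = C_s − D = 10.4 − 4.601 = 5.799 mg/L.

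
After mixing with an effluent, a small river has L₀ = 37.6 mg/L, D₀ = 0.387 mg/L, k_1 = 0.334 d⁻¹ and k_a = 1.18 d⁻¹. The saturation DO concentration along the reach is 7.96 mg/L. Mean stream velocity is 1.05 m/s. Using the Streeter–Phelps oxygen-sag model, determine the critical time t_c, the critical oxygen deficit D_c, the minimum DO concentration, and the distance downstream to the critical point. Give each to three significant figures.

t_c ≈ 1.46 d; D_c ≈ 6.53 mg/L; min DO ≈ 1.43 mg/L; x_c ≈ 133 km

With k_a/k_1 = 3.533 and 1 − D₀(k_a−k_1)/(k_1 L₀) = 0.9739,
t_c = ln(3.533 × 0.9739) / (1.18 − 0.334) = ln(3.441) / 0.8460 = 1.236/0.8460 = 1.461 d.
L(t_c) = L₀ e^(−k_1 t_c) = 37.6 × 0.6139 = 23.08 mg/L, and at the critical point k_a D_c = k_1 L, so D_c = (0.334/1.18) × 23.08 = 6.534 mg/L.
Minimum DO = C_s − D_c = 7.96 − 6.534 = 1.426 mg/L.
x_c = v t_c = 1.05 m/s × 1.461 d × 86400 s/d = 132500 m ≈ 133 km.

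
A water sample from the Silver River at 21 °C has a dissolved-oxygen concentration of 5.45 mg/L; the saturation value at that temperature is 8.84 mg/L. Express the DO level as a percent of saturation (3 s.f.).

61.7 % saturation

% saturation = C/C_s × 100 = 5.45/8.84 × 100 = 61.7 %.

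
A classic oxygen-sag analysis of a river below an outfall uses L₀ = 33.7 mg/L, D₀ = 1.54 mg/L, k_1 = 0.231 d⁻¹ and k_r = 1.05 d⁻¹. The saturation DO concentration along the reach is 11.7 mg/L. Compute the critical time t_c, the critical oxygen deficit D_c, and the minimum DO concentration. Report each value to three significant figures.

t_c ≈ 1.63 d; D_c ≈ 5.08 mg/L; min DO ≈ 6.62 mg/L

At the critical point dD/dt = 0, so k_1 L₀ e^(−k_1 t) = k_r D. Substituting D(t) from the Streeter–Phelps equation and solving for t gives
t_c = ln[(k_r/k_1)(1 − D₀(k_r−k_1)/(k_1 L₀))] / (k_r−k_1).
Here k_r−k_1 = 0.8190 d⁻¹ and 1 − D₀(k_r−k_1)/(k_1 L₀) = 1 − 1.54×0.8190/(0.231×33.7) = 0.8380, so
t_c = ln(4.545 × 0.8380) / 0.8190 = 1.337 / 0.8190 = 1.633 d.
L(t_c) = L₀ e^(−k_1 t_c) = 33.7 × 0.6858 = 23.11 mg/L, and at the critical point k_r D_c = k_1 L, so D_c = (0.231/1.05) × 23.11 = 5.084 mg/L.
Minimum DO = C_s − D_c = 11.7 − 5.084 = 6.616 mg/L.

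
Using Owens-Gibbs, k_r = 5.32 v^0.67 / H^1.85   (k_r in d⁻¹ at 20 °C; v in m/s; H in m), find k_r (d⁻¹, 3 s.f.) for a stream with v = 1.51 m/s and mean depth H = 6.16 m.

k_r = 5.32 × 1.51^0.67 / 6.16^1.85 = 5.32 × 1.318 / 28.89 = 0.2427 d⁻¹.

k_r ≈ 0.243 d⁻¹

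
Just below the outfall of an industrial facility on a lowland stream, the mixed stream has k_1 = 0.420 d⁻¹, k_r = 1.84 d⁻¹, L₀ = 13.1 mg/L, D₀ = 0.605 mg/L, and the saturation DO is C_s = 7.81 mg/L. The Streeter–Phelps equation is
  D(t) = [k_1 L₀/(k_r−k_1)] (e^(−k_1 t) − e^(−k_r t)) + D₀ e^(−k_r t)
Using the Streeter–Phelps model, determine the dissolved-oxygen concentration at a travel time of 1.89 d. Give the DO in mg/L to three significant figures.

k_1 L₀/(k_r−k_1) = 0.420×13.1/(1.84−0.420) = 5.502/1.420 = 3.875 mg/L.
e^(−k_1 t) = e^(−0.420×1.890) = 0.4521; e^(−k_r t) = e^(−1.84×1.890) = 0.03088.
D = 3.875 × (0.4521 − 0.03088) + 0.605 × 0.03088 = 1.632 + 0.01868 = 1.651 mg/L.
DO = C_s − D = 7.81 − 1.651 = 6.159 mg/L.

DO ≈ 6.16 mg/L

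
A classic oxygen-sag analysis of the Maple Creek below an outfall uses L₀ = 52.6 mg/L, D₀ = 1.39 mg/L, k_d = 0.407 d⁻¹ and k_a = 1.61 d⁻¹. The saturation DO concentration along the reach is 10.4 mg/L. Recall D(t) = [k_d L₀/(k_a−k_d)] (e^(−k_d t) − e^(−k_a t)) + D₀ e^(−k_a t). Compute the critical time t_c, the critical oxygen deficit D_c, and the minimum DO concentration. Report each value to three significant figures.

At the critical point dD/dt = 0, so k_d L₀ e^(−k_d t) = k_a D. Substituting D(t) from the Streeter–Phelps equation and solving for t gives
t_c = ln[(k_a/k_d)(1 − D₀(k_a−k_d)/(k_d L₀))] / (k_a−k_d).
Here k_a−k_d = 1.203 d⁻¹ and 1 − D₀(k_a−k_d)/(k_d L₀) = 1 − 1.39×1.203/(0.407×52.6) = 0.9219, so
t_c = ln(3.956 × 0.9219) / 1.203 = 1.294 / 1.203 = 1.076 d.
D_c = (k_d/k_a) L₀ e^(−k_d t_c) = (0.407/1.61) × 52.6 × e^(−0.407×1.076) = 0.2528 × 52.6 × 0.6455 = 8.583 mg/L.
Minimum DO = C_s − D_c = 10.4 − 8.583 = 1.817 mg/L.

t_c ≈ 1.08 d; D_c ≈ 8.58 mg/L; min DO ≈ 1.82 mg/L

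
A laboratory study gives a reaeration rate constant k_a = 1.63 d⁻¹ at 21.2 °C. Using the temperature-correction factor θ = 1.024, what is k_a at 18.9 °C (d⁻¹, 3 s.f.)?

k_a(T₂) = k_a(T₁) · θ^(T₂−T₁) = 1.63 × 1.024^(18.9−21.2)
= 1.63 × 1.024^-2.30 = 1.63 × 0.9469 = 1.543 d⁻¹.

k_a ≈ 1.54 d⁻¹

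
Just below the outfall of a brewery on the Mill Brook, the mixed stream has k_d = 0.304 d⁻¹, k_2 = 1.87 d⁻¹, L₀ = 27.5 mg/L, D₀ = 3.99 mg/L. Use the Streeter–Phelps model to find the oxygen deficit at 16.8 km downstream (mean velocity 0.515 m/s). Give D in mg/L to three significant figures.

D ≈ 4.09 mg/L

Travel time t = x/v = 16.8 km / (0.515 m/s) = 16800 m / 0.515 m/s = 32620 s = 0.3776 d.
k_d L₀/(k_2−k_d) = 0.304×27.5/(1.87−0.304) = 8.360/1.566 = 5.338 mg/L.
e^(−k_d t) = e^(−0.304×0.3776) = 0.8916; e^(−k_2 t) = e^(−1.87×0.3776) = 0.4936.
D = 5.338 × (0.8916 − 0.4936) + 3.99 × 0.4936 = 2.125 + 1.969 = 4.094 mg/L.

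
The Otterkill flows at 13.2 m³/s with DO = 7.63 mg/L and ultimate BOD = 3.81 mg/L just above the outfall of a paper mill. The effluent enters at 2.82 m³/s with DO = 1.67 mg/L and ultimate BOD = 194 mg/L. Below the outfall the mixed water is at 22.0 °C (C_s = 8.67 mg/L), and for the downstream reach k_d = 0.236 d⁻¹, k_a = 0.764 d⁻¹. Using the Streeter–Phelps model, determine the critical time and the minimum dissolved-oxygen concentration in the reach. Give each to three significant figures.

Mixed DO = (13.2×7.63 + 2.82×1.67)/(13.2+2.82) = 105.4/16.02 = 6.581 mg/L.
Mixed L₀ = (13.2×3.81 + 2.82×194)/(16.02) = 597.4/16.02 = 37.29 mg/L.
Initial deficit D₀ = C_s − DO₀ = 8.67 − 6.581 = 2.089 mg/L.
t_c = (1/0.5280) ln[(0.764/0.236)(1 − 2.089×0.5280/(0.236×37.29))] = 1.894 × ln(2.832) = 1.971 d.
D_c = (0.236/0.764) × 37.29 × e^(−0.236×1.971) = 0.3089 × 37.29 × 0.6280 = 7.234 mg/L.
Minimum DO = 8.67 − 7.234 = 1.436 mg/L.

t_c ≈ 1.97 d; minimum DO ≈ 1.44 mg/L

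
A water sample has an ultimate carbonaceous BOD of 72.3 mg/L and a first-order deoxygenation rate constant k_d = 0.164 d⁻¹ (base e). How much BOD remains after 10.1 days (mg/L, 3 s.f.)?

L_t = L₀ e^(−k_d t) = 72.3 × e^(−0.164×10.1) = 72.3 × 0.1908 = 13.80 mg/L.

L ≈ 13.8 mg/L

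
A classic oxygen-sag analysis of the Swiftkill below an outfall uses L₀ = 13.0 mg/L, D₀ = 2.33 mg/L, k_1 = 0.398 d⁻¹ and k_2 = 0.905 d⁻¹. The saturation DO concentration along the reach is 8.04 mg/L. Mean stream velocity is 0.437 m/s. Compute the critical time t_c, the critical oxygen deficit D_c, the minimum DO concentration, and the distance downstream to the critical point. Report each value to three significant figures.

With k_2/k_1 = 2.274 and 1 − D₀(k_2−k_1)/(k_1 L₀) = 0.7717,
t_c = ln(2.274 × 0.7717) / (0.905 − 0.398) = ln(1.755) / 0.5070 = 0.5623/0.5070 = 1.109 d.
D_c = (k_1/k_2) L₀ e^(−k_1 t_c) = (0.398/0.905) × 13.0 × e^(−0.398×1.109) = 0.4398 × 13.0 × 0.6431 = 3.677 mg/L.
Minimum DO = C_s − D_c = 8.04 − 3.677 = 4.363 mg/L.
x_c = v t_c = 0.437 m/s × 1.109 d × 86400 s/d = 41880 m ≈ 41.9 km.

t_c ≈ 1.11 d; D_c ≈ 3.68 mg/L; min DO ≈ 4.36 mg/L; x_c ≈ 41.9 km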